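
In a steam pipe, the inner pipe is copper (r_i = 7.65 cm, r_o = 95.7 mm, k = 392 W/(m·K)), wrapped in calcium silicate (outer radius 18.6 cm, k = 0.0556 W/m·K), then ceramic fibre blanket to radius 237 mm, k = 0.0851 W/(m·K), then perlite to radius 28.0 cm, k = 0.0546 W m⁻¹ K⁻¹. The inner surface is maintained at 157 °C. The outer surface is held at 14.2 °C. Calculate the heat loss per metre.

Resistance network (inner→outer):
  R'_copper = ln(0.0957/0.0765)/(2πk) = 0.2239/(2π·392) = 9.092×10^-5 m·K/W
  R'_calcium silicate = ln(0.186/0.0957)/(2πk) = 0.6645/(2π·0.0556) = 1.902 m·K/W
  R'_ceramic fibre blanket = ln(0.237/0.186)/(2πk) = 0.2423/(2π·0.0851) = 0.4532 m·K/W
  R'_perlite = ln(0.280/0.237)/(2πk) = 0.1667/(2π·0.0546) = 0.4860 m·K/W
ΣR = 9.092×10^-5 + 1.902 + 0.4532 + 0.4860 = 2.841 m·K/W
Q' = ΔT/ΣR = (157 °C − 14.2 °C)/2.841 = 50.3 W/m

Q' = 50.3 W/m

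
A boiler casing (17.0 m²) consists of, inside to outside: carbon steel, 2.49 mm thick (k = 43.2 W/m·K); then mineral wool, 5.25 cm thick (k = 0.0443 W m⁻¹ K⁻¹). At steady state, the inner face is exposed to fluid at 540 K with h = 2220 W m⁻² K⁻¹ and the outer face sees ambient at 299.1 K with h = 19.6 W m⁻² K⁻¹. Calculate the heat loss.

Series thermal resistances, inner to outer:
  R_conv,in = 1/(hA) = 1/(2220·17.0) = 2.650×10^-5 K/W
  R_carbon steel = L/(kA) = 0.00249/(43.2·17.0) = 3.391×10^-6 K/W
  R_mineral wool = L/(kA) = 0.0525/(0.0443·17.0) = 0.06971 K/W
  R_conv,out = 1/(hA) = 1/(19.6·17.0) = 0.003001 K/W
ΣR = 2.650×10^-5 + 3.391×10^-6 + 0.06971 + 0.003001 = 0.07274 K/W
Q = ΔT/ΣR = (540 K − 299.1 K)/0.07274 = 3310 W

Q = 3.31 kW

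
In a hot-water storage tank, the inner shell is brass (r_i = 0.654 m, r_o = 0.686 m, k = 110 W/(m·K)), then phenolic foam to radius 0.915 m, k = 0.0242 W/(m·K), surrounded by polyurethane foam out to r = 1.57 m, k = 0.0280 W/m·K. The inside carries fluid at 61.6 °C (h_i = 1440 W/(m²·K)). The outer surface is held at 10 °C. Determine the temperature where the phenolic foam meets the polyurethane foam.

T = 36.8 °C

Treat each layer as a resistance in series:
  R_conv,in = 1/(4πr²h) = 1/(4π·0.654²·1440) = 1.292×10^-4 K/W
  R_brass = (1/0.654 − 1/0.686)/(4πk) = 0.07133/(4π·110) = 5.160×10^-5 K/W
  R_phenolic foam = (1/0.686 − 1/0.915)/(4πk) = 0.3648/(4π·0.0242) = 1.200 K/W
  R_polyurethane foam = (1/0.915 − 1/1.57)/(4πk) = 0.4560/(4π·0.0280) = 1.296 K/W
ΣR = 1.292×10^-4 + 5.160×10^-5 + 1.200 + 1.296 = 2.496 K/W
Q = ΔT/ΣR = (61.6 °C − 10 °C)/2.496 = 20.67 W
From the inner boundary to the phenolic foam/polyurethane foam interface, ΣR_partial = 1.200 K/W.
T_interface = T_in − Q·ΣR_partial = 61.6 °C − (20.67)(1.200) = 36.8 °C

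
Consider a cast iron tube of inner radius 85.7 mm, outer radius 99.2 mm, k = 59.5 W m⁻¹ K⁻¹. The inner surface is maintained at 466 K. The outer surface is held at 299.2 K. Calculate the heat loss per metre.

Q' = 2πk·ΔT/ln(r₂/r₁) = 2π × 59.5 × 166.8 / ln(0.0992/0.0857) = 4.26×10^5 W/m

Q' = 4.26×10^5 W/m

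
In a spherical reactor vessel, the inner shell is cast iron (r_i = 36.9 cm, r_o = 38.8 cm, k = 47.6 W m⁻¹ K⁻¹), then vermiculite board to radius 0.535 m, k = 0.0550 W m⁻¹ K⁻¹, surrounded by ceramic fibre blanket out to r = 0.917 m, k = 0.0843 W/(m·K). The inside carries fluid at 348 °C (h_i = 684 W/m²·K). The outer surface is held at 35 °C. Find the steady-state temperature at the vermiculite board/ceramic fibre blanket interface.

T = 166 °C

Resistance network (inner→outer):
  R_conv,in = 1/(4πr²h) = 1/(4π·0.369²·684) = 8.544×10^-4 K/W
  R_cast iron = (1/0.369 − 1/0.388)/(4πk) = 0.1327/(4π·47.6) = 2.219×10^-4 K/W
  R_vermiculite board = (1/0.388 − 1/0.535)/(4πk) = 0.7082/(4π·0.0550) = 1.025 K/W
  R_ceramic fibre blanket = (1/0.535 − 1/0.917)/(4πk) = 0.7786/(4π·0.0843) = 0.7350 K/W
ΣR = 8.544×10^-4 + 2.219×10^-4 + 1.025 + 0.7350 = 1.761 K/W
Q = ΔT/ΣR = (348 °C − 35 °C)/1.761 = 177.7 W
From the inner boundary to the vermiculite board/ceramic fibre blanket interface, ΣR_partial = 1.026 K/W.
T_interface = T_in − Q·ΣR_partial = 348 °C − (177.7)(1.026) = 166 °C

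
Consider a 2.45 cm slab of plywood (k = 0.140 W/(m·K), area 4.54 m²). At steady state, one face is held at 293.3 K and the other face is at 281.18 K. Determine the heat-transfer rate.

Q = 314 W

Q = kA·ΔT/L = 0.140 × 4.54 × |293.3 K − 281.18 K| / 0.0245 = 314 W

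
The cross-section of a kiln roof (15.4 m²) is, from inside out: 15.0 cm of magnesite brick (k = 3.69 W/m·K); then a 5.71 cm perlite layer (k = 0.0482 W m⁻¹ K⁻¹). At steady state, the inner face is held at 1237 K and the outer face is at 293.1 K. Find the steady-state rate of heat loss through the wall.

Q = 11.9 kW

Treat each layer as a resistance in series:
  R_magnesite brick = L/(kA) = 0.150/(3.69·15.4) = 0.002640 K/W
  R_perlite = L/(kA) = 0.0571/(0.0482·15.4) = 0.07693 K/W
ΣR = 0.002640 + 0.07693 = 0.07957 K/W
Q = ΔT/ΣR = (1237 K − 293.1 K)/0.07957 = 11900 W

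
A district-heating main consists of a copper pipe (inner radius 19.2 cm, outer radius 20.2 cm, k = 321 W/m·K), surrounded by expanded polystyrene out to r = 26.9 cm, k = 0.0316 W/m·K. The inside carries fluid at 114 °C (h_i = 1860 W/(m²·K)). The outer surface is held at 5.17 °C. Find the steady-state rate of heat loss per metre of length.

Resistance network (inner→outer):
  R'_conv,in = 1/(2πr h) = 1/(2π·0.192·1860) = 4.457×10^-4 m·K/W
  R'_copper = ln(0.202/0.192)/(2πk) = 0.05077/(2π·321) = 2.517×10^-5 m·K/W
  R'_expanded polystyrene = ln(0.269/0.202)/(2πk) = 0.2864/(2π·0.0316) = 1.443 m·K/W
ΣR = 4.457×10^-4 + 2.517×10^-5 + 1.443 = 1.443 m·K/W
Q' = ΔT/ΣR = (114 °C − 5.17 °C)/1.443 = 75.4 W/m

Q' = 75.4 W/m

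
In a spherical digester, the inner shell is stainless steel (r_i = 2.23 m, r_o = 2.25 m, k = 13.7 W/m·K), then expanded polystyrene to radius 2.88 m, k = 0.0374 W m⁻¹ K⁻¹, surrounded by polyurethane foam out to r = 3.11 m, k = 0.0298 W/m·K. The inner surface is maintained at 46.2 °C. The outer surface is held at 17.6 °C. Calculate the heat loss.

Q = 104 W

Resistance network (inner→outer):
  R_stainless steel = (1/2.23 − 1/2.25)/(4πk) = 0.003986/(4π·13.7) = 2.315×10^-5 K/W
  R_expanded polystyrene = (1/2.25 − 1/2.88)/(4πk) = 0.09722/(4π·0.0374) = 0.2069 K/W
  R_polyurethane foam = (1/2.88 − 1/3.11)/(4πk) = 0.02568/(4π·0.0298) = 0.06857 K/W
ΣR = 2.315×10^-5 + 0.2069 + 0.06857 = 0.2755 K/W
Q = ΔT/ΣR = (46.2 °C − 17.6 °C)/0.2755 = 104 W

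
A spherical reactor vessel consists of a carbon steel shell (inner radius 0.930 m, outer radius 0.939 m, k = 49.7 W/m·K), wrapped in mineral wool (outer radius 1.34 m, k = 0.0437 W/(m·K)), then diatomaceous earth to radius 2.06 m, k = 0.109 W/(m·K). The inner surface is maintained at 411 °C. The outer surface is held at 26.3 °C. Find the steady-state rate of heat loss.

Q = 499 W

Treat each layer as a resistance in series:
  R_carbon steel = (1/0.930 − 1/0.939)/(4πk) = 0.01031/(4π·49.7) = 1.650×10^-5 K/W
  R_mineral wool = (1/0.939 − 1/1.34)/(4πk) = 0.3187/(4π·0.0437) = 0.5803 K/W
  R_diatomaceous earth = (1/1.34 − 1/2.06)/(4πk) = 0.2608/(4π·0.109) = 0.1904 K/W
ΣR = 1.650×10^-5 + 0.5803 + 0.1904 = 0.7707 K/W
Q = ΔT/ΣR = (411 °C − 26.3 °C)/0.7707 = 499 W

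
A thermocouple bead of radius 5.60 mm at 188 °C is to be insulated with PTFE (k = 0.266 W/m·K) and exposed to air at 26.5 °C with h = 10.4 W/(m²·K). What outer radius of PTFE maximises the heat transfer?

For a sphere, r_cr = 2k_ins/h = 2·0.266/10.4 = 0.0512 m = 5.12 cm

r_cr = 5.12 cm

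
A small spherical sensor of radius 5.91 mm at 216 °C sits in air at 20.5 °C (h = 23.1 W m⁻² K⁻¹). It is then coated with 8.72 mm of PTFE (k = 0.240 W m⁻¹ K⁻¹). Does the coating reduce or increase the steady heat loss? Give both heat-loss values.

increases: 1.98 → 3.95 W

Critical radius for a sphere: r_cr = 2k/h = 0.0208 m = 2.08 cm.
Outer radius after coating: r₂ = 0.00591 + 0.00872 = 0.01463 m.
Since r₁ < r_cr and r₂ ≤ r_cr, the coating moves toward the maximum at r_cr — heat loss rises.
Bare: R = 1/(4πr₁²h) = 98.63 K/W; Q = 195.5/98.63 = 1.98 W.
Coated: R = R_cond + R_conv = 49.53 K/W; Q = 195.5/49.53 = 3.95 W.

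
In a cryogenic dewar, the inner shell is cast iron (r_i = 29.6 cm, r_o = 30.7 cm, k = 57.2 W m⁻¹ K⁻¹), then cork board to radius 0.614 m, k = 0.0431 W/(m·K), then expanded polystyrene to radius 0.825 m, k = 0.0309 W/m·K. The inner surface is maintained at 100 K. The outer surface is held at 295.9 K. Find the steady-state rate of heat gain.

Q = 48.0 W

Series thermal resistances, inner to outer:
  R_cast iron = (1/0.296 − 1/0.307)/(4πk) = 0.1210/(4π·57.2) = 1.684×10^-4 K/W
  R_cork board = (1/0.307 − 1/0.614)/(4πk) = 1.629/(4π·0.0431) = 3.007 K/W
  R_expanded polystyrene = (1/0.614 − 1/0.825)/(4πk) = 0.4165/(4π·0.0309) = 1.073 K/W
ΣR = 1.684×10^-4 + 3.007 + 1.073 = 4.080 K/W
Q = ΔT/ΣR = (100 K − 295.9 K)/4.080 = -48.0 W
(Negative Q ⇒ heat flows inward; heat gain = 48.0 W.)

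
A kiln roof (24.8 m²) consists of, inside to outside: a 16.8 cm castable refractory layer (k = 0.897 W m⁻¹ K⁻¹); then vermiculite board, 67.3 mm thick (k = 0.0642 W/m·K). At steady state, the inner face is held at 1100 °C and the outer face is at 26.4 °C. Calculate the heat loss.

Series thermal resistances, inner to outer:
  R_castable refractory = L/(kA) = 0.168/(0.897·24.8) = 0.007552 K/W
  R_vermiculite board = L/(kA) = 0.0673/(0.0642·24.8) = 0.04227 K/W
ΣR = 0.007552 + 0.04227 = 0.04982 K/W
Q = ΔT/ΣR = (1100 °C − 26.4 °C)/0.04982 = 21500 W

Q = 21500 W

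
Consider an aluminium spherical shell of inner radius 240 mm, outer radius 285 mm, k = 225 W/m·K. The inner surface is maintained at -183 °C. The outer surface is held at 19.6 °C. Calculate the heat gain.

Q = 8.71×10^5 W

Q = 4πk·ΔT/(1/r₁ − 1/r₂) = 4π × 225 × 202.6 / (1/0.240 − 1/0.285) = 8.71×10^5 W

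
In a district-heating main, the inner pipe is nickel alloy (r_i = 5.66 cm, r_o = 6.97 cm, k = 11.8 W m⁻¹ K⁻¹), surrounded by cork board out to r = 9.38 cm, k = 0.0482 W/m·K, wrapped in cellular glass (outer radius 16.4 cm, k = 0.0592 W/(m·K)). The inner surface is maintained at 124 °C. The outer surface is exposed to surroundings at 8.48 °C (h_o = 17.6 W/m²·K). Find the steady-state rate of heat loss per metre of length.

Q' = 45.5 W/m

Series thermal resistances, inner to outer:
  R'_nickel alloy = ln(0.0697/0.0566)/(2πk) = 0.2082/(2π·11.8) = 0.002808 m·K/W
  R'_cork board = ln(0.0938/0.0697)/(2πk) = 0.2970/(2π·0.0482) = 0.9806 m·K/W
  R'_cellular glass = ln(0.164/0.0938)/(2πk) = 0.5587/(2π·0.0592) = 1.502 m·K/W
  R'_conv,out = 1/(2πr h) = 1/(2π·0.164·17.6) = 0.05514 m·K/W
ΣR = 0.002808 + 0.9806 + 1.502 + 0.05514 = 2.541 m·K/W
Q' = ΔT/ΣR = (124 °C − 8.48 °C)/2.541 = 45.5 W/m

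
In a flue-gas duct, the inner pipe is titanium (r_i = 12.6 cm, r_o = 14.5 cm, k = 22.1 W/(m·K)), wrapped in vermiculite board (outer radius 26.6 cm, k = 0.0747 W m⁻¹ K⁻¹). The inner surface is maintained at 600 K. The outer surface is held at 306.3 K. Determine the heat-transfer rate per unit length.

Series thermal resistances, inner to outer:
  R'_titanium = ln(0.145/0.126)/(2πk) = 0.1405/(2π·22.1) = 0.001011 m·K/W
  R'_vermiculite board = ln(0.266/0.145)/(2πk) = 0.6068/(2π·0.0747) = 1.293 m·K/W
ΣR = 0.001011 + 1.293 = 1.294 m·K/W
Q' = ΔT/ΣR = (600 K − 306.3 K)/1.294 = 227 W/m

Q' = 227 W/m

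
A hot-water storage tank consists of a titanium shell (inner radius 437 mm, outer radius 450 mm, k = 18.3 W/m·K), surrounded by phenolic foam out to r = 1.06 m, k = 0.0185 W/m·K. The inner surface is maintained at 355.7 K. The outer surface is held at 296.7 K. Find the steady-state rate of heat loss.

Resistance network (inner→outer):
  R_titanium = (1/0.437 − 1/0.450)/(4πk) = 0.06611/(4π·18.3) = 2.875×10^-4 K/W
  R_phenolic foam = (1/0.450 − 1/1.06)/(4πk) = 1.279/(4π·0.0185) = 5.501 K/W
ΣR = 2.875×10^-4 + 5.501 = 5.501 K/W
Q = ΔT/ΣR = (355.7 K − 296.7 K)/5.501 = 10.7 W

Q = 10.7 W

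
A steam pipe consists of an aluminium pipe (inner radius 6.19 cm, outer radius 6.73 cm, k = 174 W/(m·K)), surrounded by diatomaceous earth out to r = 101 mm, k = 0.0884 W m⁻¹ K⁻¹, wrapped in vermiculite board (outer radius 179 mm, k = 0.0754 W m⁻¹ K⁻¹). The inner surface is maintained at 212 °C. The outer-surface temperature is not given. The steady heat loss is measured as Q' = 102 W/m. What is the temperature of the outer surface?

T_out = 14.2 °C

Series resistances:
  R'_aluminium = ln(0.0673/0.0619)/(2πk) = 0.08364/(2π·174) = 7.650×10^-5 m·K/W
  R'_diatomaceous earth = ln(0.101/0.0673)/(2πk) = 0.4060/(2π·0.0884) = 0.7309 m·K/W
  R'_vermiculite board = ln(0.179/0.101)/(2πk) = 0.5723/(2π·0.0754) = 1.208 m·K/W
ΣR = 1.939 m·K/W
ΔT = Q'·ΣR = 102 × 1.939 = 197.8 K
Heat flows outward, so T_out = T_in − ΔT = 212 − 197.8 = 14.2 °C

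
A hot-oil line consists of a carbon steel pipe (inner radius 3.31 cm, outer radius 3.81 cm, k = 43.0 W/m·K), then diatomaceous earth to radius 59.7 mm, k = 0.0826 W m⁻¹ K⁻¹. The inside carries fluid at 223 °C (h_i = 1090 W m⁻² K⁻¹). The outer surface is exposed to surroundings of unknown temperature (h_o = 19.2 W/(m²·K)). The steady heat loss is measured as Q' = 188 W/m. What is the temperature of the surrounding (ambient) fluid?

Sum the resistances:
  R'_conv,in = 1/(2πr h) = 1/(2π·0.0331·1090) = 0.004411 m·K/W
  R'_carbon steel = ln(0.0381/0.0331)/(2πk) = 0.1407/(2π·43.0) = 5.207×10^-4 m·K/W
  R'_diatomaceous earth = ln(0.0597/0.0381)/(2πk) = 0.4491/(2π·0.0826) = 0.8654 m·K/W
  R'_conv,out = 1/(2πr h) = 1/(2π·0.0597·19.2) = 0.1388 m·K/W
ΣR = 1.009 m·K/W
ΔT = Q'·ΣR = 188 × 1.009 = 189.7 K
Heat flows outward, so T_out = T_in − ΔT = 223 − 189.7 = 33.3 °C

T_out = 33.3 °C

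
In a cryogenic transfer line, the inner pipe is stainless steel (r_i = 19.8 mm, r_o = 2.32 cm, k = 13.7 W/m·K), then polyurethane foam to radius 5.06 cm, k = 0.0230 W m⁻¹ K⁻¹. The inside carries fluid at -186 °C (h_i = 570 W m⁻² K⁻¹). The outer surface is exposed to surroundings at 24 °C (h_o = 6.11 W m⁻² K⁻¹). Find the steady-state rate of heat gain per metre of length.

Treat each layer as a resistance in series:
  R'_conv,in = 1/(2πr h) = 1/(2π·0.0198·570) = 0.01410 m·K/W
  R'_stainless steel = ln(0.0232/0.0198)/(2πk) = 0.1585/(2π·13.7) = 0.001841 m·K/W
  R'_polyurethane foam = ln(0.0506/0.0232)/(2πk) = 0.7798/(2π·0.0230) = 5.396 m·K/W
  R'_conv,out = 1/(2πr h) = 1/(2π·0.0506·6.11) = 0.5148 m·K/W
ΣR = 0.01410 + 0.001841 + 5.396 + 0.5148 = 5.927 m·K/W
Q' = ΔT/ΣR = (-186 °C − 24 °C)/5.927 = -35.4 W/m
(Negative Q' ⇒ heat flows inward; heat gain = 35.4 W/m.)

Q' = 35.4 W/m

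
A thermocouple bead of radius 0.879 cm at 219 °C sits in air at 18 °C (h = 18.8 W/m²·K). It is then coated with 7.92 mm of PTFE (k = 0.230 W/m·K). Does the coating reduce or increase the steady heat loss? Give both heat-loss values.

increases: 3.67 → 5.94 W

Critical radius for a sphere: r_cr = 2k/h = 0.0245 m = 2.45 cm.
Outer radius after coating: r₂ = 0.00879 + 0.00792 = 0.01671 m.
Since r₁ < r_cr and r₂ ≤ r_cr, the coating moves toward the maximum at r_cr — heat loss rises.
Bare: R = 1/(4πr₁²h) = 54.78 K/W; Q = 201/54.78 = 3.67 W.
Coated: R = R_cond + R_conv = 33.82 K/W; Q = 201/33.82 = 5.94 W.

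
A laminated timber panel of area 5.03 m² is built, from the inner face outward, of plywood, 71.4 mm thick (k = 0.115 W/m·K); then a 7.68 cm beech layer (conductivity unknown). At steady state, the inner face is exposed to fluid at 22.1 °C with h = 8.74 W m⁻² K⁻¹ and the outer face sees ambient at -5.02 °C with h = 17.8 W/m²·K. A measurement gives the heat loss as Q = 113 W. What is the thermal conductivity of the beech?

k = 0.185 W/m·K

ΣR = ΔT/Q = |22.1 − -5.02|/113 = 0.2400 K/W
Known resistances:
  R_conv,in = 1/(hA) = 1/(8.74·5.03) = 0.02275 K/W
  R_plywood = L/(kA) = 0.0714/(0.115·5.03) = 0.1234 K/W
  R_conv,out = 1/(hA) = 1/(17.8·5.03) = 0.01117 K/W
R_beech = ΣR − ΣR_known = 0.2400 − 0.1573 = 0.08270 K/W
L/(kA) = 0.08270 ⇒ k = 0.0768/(0.08270·5.03) = 0.185 W/m·K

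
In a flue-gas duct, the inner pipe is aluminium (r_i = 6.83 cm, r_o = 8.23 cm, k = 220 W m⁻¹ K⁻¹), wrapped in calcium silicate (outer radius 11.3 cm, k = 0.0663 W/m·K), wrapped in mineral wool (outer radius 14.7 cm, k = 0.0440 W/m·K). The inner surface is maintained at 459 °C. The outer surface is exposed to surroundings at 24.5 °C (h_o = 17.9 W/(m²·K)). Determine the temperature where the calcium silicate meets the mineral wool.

T = 272 °C

Treat each layer as a resistance in series:
  R'_aluminium = ln(0.0823/0.0683)/(2πk) = 0.1865/(2π·220) = 1.349×10^-4 m·K/W
  R'_calcium silicate = ln(0.113/0.0823)/(2πk) = 0.3170/(2π·0.0663) = 0.7610 m·K/W
  R'_mineral wool = ln(0.147/0.113)/(2πk) = 0.2630/(2π·0.0440) = 0.9515 m·K/W
  R'_conv,out = 1/(2πr h) = 1/(2π·0.147·17.9) = 0.06049 m·K/W
ΣR = 1.349×10^-4 + 0.7610 + 0.9515 + 0.06049 = 1.773 m·K/W
Q' = ΔT/ΣR = (459 °C − 24.5 °C)/1.773 = 245.1 W/m
From the inner boundary to the calcium silicate/mineral wool interface, ΣR_partial = 0.7611 m·K/W.
T_interface = T_in − Q'·ΣR_partial = 459 °C − (245.1)(0.7611) = 272 °C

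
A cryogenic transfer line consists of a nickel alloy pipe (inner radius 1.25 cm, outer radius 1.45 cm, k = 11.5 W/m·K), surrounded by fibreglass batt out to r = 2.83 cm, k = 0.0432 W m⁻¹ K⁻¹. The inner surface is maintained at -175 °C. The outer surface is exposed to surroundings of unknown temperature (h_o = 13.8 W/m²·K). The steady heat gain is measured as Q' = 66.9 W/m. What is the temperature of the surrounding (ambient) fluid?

Sum the resistances:
  R'_nickel alloy = ln(0.0145/0.0125)/(2πk) = 0.1484/(2π·11.5) = 0.002054 m·K/W
  R'_fibreglass batt = ln(0.0283/0.0145)/(2πk) = 0.6687/(2π·0.0432) = 2.464 m·K/W
  R'_conv,out = 1/(2πr h) = 1/(2π·0.0283·13.8) = 0.4075 m·K/W
ΣR = 2.873 m·K/W
ΔT = Q'·ΣR = 66.9 × 2.873 = 192.2 K
Heat flows inward, so T_out = T_in + ΔT = -175 + 192.2 = 17.2 °C

T_out = 17.2 °C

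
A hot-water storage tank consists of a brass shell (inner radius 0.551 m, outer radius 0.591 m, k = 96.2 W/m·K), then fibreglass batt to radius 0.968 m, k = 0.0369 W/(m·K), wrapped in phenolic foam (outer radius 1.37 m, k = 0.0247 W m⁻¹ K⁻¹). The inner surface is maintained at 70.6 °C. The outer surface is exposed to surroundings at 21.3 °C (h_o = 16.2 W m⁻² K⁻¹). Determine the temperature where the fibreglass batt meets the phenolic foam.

T = 41.4 °C

Series thermal resistances, inner to outer:
  R_brass = (1/0.551 − 1/0.591)/(4πk) = 0.1228/(4π·96.2) = 1.016×10^-4 K/W
  R_fibreglass batt = (1/0.591 − 1/0.968)/(4πk) = 0.6590/(4π·0.0369) = 1.421 K/W
  R_phenolic foam = (1/0.968 − 1/1.37)/(4πk) = 0.3031/(4π·0.0247) = 0.9766 K/W
  R_conv,out = 1/(4πr²h) = 1/(4π·1.37²·16.2) = 0.002617 K/W
ΣR = 1.016×10^-4 + 1.421 + 0.9766 + 0.002617 = 2.400 K/W
Q = ΔT/ΣR = (70.6 °C − 21.3 °C)/2.400 = 20.54 W
From the inner boundary to the fibreglass batt/phenolic foam interface, ΣR_partial = 1.421 K/W.
T_interface = T_in − Q·ΣR_partial = 70.6 °C − (20.54)(1.421) = 41.4 °C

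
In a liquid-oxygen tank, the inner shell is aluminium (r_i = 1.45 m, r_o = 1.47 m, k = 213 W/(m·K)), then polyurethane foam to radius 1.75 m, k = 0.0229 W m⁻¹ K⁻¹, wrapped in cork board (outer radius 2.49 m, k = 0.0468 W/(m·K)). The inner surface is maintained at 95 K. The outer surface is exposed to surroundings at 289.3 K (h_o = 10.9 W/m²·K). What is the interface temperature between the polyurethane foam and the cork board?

Treat each layer as a resistance in series:
  R_aluminium = (1/1.45 − 1/1.47)/(4πk) = 0.009383/(4π·213) = 3.506×10^-6 K/W
  R_polyurethane foam = (1/1.47 − 1/1.75)/(4πk) = 0.1088/(4π·0.0229) = 0.3782 K/W
  R_cork board = (1/1.75 − 1/2.49)/(4πk) = 0.1698/(4π·0.0468) = 0.2888 K/W
  R_conv,out = 1/(4πr²h) = 1/(4π·2.49²·10.9) = 0.001178 K/W
ΣR = 3.506×10^-6 + 0.3782 + 0.2888 + 0.001178 = 0.6682 K/W
Q = ΔT/ΣR = (95 K − 289.3 K)/0.6682 = -290.8 W
From the inner boundary to the polyurethane foam/cork board interface, ΣR_partial = 0.3782 K/W.
T_interface = T_in − Q·ΣR_partial = 95 K − (-290.8)(0.3782) = 205.0 K

T = 205.0 K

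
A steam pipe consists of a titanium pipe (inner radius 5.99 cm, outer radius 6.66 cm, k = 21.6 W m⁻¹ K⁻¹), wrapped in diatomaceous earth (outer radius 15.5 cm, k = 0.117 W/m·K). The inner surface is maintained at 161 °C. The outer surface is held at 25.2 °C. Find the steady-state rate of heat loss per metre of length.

Q' = 118 W/m

Resistance network (inner→outer):
  R'_titanium = ln(0.0666/0.0599)/(2πk) = 0.1060/(2π·21.6) = 7.812×10^-4 m·K/W
  R'_diatomaceous earth = ln(0.155/0.0666)/(2πk) = 0.8447/(2π·0.117) = 1.149 m·K/W
ΣR = 7.812×10^-4 + 1.149 = 1.150 m·K/W
Q' = ΔT/ΣR = (161 °C − 25.2 °C)/1.150 = 118 W/m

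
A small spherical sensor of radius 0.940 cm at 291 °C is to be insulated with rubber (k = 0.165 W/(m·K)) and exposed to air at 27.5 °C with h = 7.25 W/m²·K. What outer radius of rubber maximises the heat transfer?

r_cr = 4.55 cm

For a sphere, r_cr = 2k_ins/h = 2·0.165/7.25 = 0.0455 m = 4.55 cm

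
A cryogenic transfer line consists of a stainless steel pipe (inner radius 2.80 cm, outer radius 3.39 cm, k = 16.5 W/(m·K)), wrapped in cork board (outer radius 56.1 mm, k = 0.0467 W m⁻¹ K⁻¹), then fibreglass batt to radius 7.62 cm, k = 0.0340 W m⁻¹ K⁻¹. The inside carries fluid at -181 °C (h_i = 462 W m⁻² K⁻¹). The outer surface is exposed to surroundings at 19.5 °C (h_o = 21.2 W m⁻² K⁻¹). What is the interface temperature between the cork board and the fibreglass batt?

T = -74.6 °C

Series thermal resistances, inner to outer:
  R'_conv,in = 1/(2πr h) = 1/(2π·0.0280·462) = 0.01230 m·K/W
  R'_stainless steel = ln(0.0339/0.0280)/(2πk) = 0.1912/(2π·16.5) = 0.001844 m·K/W
  R'_cork board = ln(0.0561/0.0339)/(2πk) = 0.5037/(2π·0.0467) = 1.717 m·K/W
  R'_fibreglass batt = ln(0.0762/0.0561)/(2πk) = 0.3062/(2π·0.0340) = 1.433 m·K/W
  R'_conv,out = 1/(2πr h) = 1/(2π·0.0762·21.2) = 0.09852 m·K/W
ΣR = 0.01230 + 0.001844 + 1.717 + 1.433 + 0.09852 = 3.263 m·K/W
Q' = ΔT/ΣR = (-181 °C − 19.5 °C)/3.263 = -61.45 W/m
From the inner boundary to the cork board/fibreglass batt interface, ΣR_partial = 1.731 m·K/W.
T_interface = T_in − Q'·ΣR_partial = -181 °C − (-61.45)(1.731) = -74.6 °C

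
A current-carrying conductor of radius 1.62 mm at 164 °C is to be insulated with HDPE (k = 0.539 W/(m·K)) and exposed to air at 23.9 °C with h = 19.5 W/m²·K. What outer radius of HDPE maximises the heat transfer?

For a cylinder, r_cr = k_ins/h = 0.539/19.5 = 0.0276 m = 2.76 cm

r_cr = 2.76 cm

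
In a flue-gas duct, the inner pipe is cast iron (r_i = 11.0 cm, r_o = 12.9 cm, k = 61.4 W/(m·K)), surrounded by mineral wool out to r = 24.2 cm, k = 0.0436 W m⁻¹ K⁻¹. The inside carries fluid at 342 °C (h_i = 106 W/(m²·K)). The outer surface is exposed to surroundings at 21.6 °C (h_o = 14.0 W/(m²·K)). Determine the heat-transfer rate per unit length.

Q' = 136 W/m

Series thermal resistances, inner to outer:
  R'_conv,in = 1/(2πr h) = 1/(2π·0.110·106) = 0.01365 m·K/W
  R'_cast iron = ln(0.129/0.110)/(2πk) = 0.1593/(2π·61.4) = 4.130×10^-4 m·K/W
  R'_mineral wool = ln(0.242/0.129)/(2πk) = 0.6291/(2π·0.0436) = 2.297 m·K/W
  R'_conv,out = 1/(2πr h) = 1/(2π·0.242·14.0) = 0.04698 m·K/W
ΣR = 0.01365 + 4.130×10^-4 + 2.297 + 0.04698 = 2.358 m·K/W
Q' = ΔT/ΣR = (342 °C − 21.6 °C)/2.358 = 136 W/m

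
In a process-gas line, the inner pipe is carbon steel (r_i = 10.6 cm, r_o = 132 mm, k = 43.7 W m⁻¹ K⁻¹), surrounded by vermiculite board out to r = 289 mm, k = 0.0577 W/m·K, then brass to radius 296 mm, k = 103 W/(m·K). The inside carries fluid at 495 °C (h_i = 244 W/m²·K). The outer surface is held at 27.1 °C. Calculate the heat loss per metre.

Resistance network (inner→outer):
  R'_conv,in = 1/(2πr h) = 1/(2π·0.106·244) = 0.006154 m·K/W
  R'_carbon steel = ln(0.132/0.106)/(2πk) = 0.2194/(2π·43.7) = 7.989×10^-4 m·K/W
  R'_vermiculite board = ln(0.289/0.132)/(2πk) = 0.7836/(2π·0.0577) = 2.161 m·K/W
  R'_brass = ln(0.296/0.289)/(2πk) = 0.02393/(2π·103) = 3.698×10^-5 m·K/W
ΣR = 0.006154 + 7.989×10^-4 + 2.161 + 3.698×10^-5 = 2.168 m·K/W
Q' = ΔT/ΣR = (495 °C − 27.1 °C)/2.168 = 216 W/m

Q' = 216 W/m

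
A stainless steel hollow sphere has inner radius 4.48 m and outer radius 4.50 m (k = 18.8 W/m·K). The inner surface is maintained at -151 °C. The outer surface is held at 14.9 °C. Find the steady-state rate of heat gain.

Q = 4πk·ΔT/(1/r₁ − 1/r₂) = 4π × 18.8 × 165.9 / (1/4.48 − 1/4.50) = 3.95×10^7 W

Q = 39500 kW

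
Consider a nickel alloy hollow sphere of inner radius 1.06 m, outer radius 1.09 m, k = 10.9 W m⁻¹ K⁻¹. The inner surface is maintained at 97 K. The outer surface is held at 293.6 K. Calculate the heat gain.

Q = 4πk·ΔT/(1/r₁ − 1/r₂) = 4π × 10.9 × 196.6 / (1/1.06 − 1/1.09) = 1.04×10^6 W

Q = 1040 kW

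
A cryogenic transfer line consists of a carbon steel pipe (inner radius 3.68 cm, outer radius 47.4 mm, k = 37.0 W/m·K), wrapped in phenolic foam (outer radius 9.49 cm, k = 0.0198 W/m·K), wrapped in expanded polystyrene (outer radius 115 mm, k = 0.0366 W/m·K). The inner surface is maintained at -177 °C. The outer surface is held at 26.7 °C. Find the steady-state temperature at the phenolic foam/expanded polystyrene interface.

Treat each layer as a resistance in series:
  R'_carbon steel = ln(0.0474/0.0368)/(2πk) = 0.2531/(2π·37.0) = 0.001089 m·K/W
  R'_phenolic foam = ln(0.0949/0.0474)/(2πk) = 0.6942/(2π·0.0198) = 5.580 m·K/W
  R'_expanded polystyrene = ln(0.115/0.0949)/(2πk) = 0.1921/(2π·0.0366) = 0.8354 m·K/W
ΣR = 0.001089 + 5.580 + 0.8354 = 6.416 m·K/W
Q' = ΔT/ΣR = (-177 °C − 26.7 °C)/6.416 = -31.75 W/m
From the inner boundary to the phenolic foam/expanded polystyrene interface, ΣR_partial = 5.581 m·K/W.
T_interface = T_in − Q'·ΣR_partial = -177 °C − (-31.75)(5.581) = 0.2 °C

T = 0.2 °C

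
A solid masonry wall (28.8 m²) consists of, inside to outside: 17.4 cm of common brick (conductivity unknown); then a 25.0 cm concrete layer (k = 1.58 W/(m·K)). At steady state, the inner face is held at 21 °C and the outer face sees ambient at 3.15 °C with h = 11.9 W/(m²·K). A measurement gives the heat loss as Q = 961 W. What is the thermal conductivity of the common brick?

k = 0.595 W/m·K

ΣR = ΔT/Q = |21 − 3.15|/961 = 0.01857 K/W
Known resistances:
  R_concrete = L/(kA) = 0.250/(1.58·28.8) = 0.005494 K/W
  R_conv,out = 1/(hA) = 1/(11.9·28.8) = 0.002918 K/W
R_common brick = ΣR − ΣR_known = 0.01857 − 0.008412 = 0.01016 K/W
L/(kA) = 0.01016 ⇒ k = 0.174/(0.01016·28.8) = 0.595 W/m·K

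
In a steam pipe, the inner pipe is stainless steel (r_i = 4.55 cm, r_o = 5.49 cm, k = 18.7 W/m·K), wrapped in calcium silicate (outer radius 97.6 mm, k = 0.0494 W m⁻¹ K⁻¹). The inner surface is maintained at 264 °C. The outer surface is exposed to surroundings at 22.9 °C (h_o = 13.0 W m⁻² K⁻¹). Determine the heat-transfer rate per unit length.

Series thermal resistances, inner to outer:
  R'_stainless steel = ln(0.0549/0.0455)/(2πk) = 0.1878/(2π·18.7) = 0.001598 m·K/W
  R'_calcium silicate = ln(0.0976/0.0549)/(2πk) = 0.5754/(2π·0.0494) = 1.854 m·K/W
  R'_conv,out = 1/(2πr h) = 1/(2π·0.0976·13.0) = 0.1254 m·K/W
ΣR = 0.001598 + 1.854 + 0.1254 = 1.981 m·K/W
Q' = ΔT/ΣR = (264 °C − 22.9 °C)/1.981 = 122 W/m

Q' = 122 W/m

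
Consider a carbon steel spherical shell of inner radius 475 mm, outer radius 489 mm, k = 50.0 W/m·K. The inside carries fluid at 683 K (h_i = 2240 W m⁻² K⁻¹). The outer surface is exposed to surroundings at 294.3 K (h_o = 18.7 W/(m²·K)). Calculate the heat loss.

Series thermal resistances, inner to outer:
  R_conv,in = 1/(4πr²h) = 1/(4π·0.475²·2240) = 1.575×10^-4 K/W
  R_carbon steel = (1/0.475 − 1/0.489)/(4πk) = 0.06027/(4π·50.0) = 9.593×10^-5 K/W
  R_conv,out = 1/(4πr²h) = 1/(4π·0.489²·18.7) = 0.01780 K/W
ΣR = 1.575×10^-4 + 9.593×10^-5 + 0.01780 = 0.01805 K/W
Q = ΔT/ΣR = (683 K − 294.3 K)/0.01805 = 21500 W

Q = 21.5 kW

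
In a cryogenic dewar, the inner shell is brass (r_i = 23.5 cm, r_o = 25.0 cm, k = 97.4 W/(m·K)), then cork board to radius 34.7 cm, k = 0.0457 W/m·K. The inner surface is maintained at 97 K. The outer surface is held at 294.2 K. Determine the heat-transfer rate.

Q = 101 W

Resistance network (inner→outer):
  R_brass = (1/0.235 − 1/0.250)/(4πk) = 0.2553/(4π·97.4) = 2.086×10^-4 K/W
  R_cork board = (1/0.250 − 1/0.347)/(4πk) = 1.118/(4π·0.0457) = 1.947 K/W
ΣR = 2.086×10^-4 + 1.947 = 1.947 K/W
Q = ΔT/ΣR = (97 K − 294.2 K)/1.947 = -101 W
(Negative Q ⇒ heat flows inward; heat gain = 101 W.)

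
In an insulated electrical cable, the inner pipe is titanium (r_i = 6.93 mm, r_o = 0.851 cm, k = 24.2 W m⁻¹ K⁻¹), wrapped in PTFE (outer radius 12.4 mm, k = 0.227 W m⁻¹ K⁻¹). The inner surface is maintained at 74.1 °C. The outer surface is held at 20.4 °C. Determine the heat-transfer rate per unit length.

Q' = 202 W/m

Series thermal resistances, inner to outer:
  R'_titanium = ln(0.00851/0.00693)/(2πk) = 0.2054/(2π·24.2) = 0.001351 m·K/W
  R'_PTFE = ln(0.0124/0.00851)/(2πk) = 0.3765/(2π·0.227) = 0.2639 m·K/W
ΣR = 0.001351 + 0.2639 = 0.2653 m·K/W
Q' = ΔT/ΣR = (74.1 °C − 20.4 °C)/0.2653 = 202 W/m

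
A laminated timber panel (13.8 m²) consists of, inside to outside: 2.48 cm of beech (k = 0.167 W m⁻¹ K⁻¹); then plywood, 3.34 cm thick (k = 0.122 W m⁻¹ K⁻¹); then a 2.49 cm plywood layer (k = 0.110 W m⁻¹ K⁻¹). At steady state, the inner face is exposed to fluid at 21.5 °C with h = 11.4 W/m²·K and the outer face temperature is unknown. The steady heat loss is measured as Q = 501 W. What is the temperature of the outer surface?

Sum the resistances:
  R_conv,in = 1/(hA) = 1/(11.4·13.8) = 0.006356 K/W
  R_beech = L/(kA) = 0.0248/(0.167·13.8) = 0.01076 K/W
  R_plywood = L/(kA) = 0.0334/(0.122·13.8) = 0.01984 K/W
  R_plywood = L/(kA) = 0.0249/(0.110·13.8) = 0.01640 K/W
ΣR = 0.05336 K/W
ΔT = Q·ΣR = 501 × 0.05336 = 26.73 K
Heat flows outward, so T_out = T_in − ΔT = 21.5 − 26.73 = -5.23 °C

T_out = -5.23 °C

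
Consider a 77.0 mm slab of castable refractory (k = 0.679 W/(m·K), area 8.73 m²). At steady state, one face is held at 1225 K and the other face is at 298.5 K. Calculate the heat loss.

Q = kA·ΔT/L = 0.679 × 8.73 × |1225 K − 298.5 K| / 0.0770 = 71300 W

Q = 71.3 kW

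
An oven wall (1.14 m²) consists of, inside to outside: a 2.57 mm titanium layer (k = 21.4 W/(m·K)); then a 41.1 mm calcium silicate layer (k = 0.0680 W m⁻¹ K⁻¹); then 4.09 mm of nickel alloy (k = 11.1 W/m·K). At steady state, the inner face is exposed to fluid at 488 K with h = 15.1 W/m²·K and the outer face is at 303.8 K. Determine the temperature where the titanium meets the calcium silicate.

Series thermal resistances, inner to outer:
  R_conv,in = 1/(hA) = 1/(15.1·1.14) = 0.05809 K/W
  R_titanium = L/(kA) = 0.00257/(21.4·1.14) = 1.053×10^-4 K/W
  R_calcium silicate = L/(kA) = 0.0411/(0.0680·1.14) = 0.5302 K/W
  R_nickel alloy = L/(kA) = 0.00409/(11.1·1.14) = 3.232×10^-4 K/W
ΣR = 0.05809 + 1.053×10^-4 + 0.5302 + 3.232×10^-4 = 0.5887 K/W
Q = ΔT/ΣR = (488 K − 303.8 K)/0.5887 = 312.9 W
From the inner boundary to the titanium/calcium silicate interface, ΣR_partial = 0.05820 K/W.
T_interface = T_in − Q·ΣR_partial = 488 K − (312.9)(0.05820) = 470 K

T = 470 K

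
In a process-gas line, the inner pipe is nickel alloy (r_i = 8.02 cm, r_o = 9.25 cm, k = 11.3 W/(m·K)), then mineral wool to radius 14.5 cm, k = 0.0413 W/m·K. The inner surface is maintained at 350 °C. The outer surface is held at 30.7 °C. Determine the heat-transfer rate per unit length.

Q' = 184 W/m

Resistance network (inner→outer):
  R'_nickel alloy = ln(0.0925/0.0802)/(2πk) = 0.1427/(2π·11.3) = 0.002010 m·K/W
  R'_mineral wool = ln(0.145/0.0925)/(2πk) = 0.4495/(2π·0.0413) = 1.732 m·K/W
ΣR = 0.002010 + 1.732 = 1.734 m·K/W
Q' = ΔT/ΣR = (350 °C − 30.7 °C)/1.734 = 184 W/m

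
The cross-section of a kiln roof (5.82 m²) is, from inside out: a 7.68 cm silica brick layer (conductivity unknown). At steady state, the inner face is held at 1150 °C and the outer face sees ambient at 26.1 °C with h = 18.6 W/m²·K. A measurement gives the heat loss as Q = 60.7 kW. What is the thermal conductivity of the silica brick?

ΣR = ΔT/Q = |1150 − 26.1|/60700 = 0.01852 K/W
Known resistances:
  R_conv,out = 1/(hA) = 1/(18.6·5.82) = 0.009238 K/W
R_silica brick = ΣR − ΣR_known = 0.01852 − 0.009238 = 0.009282 K/W
L/(kA) = 0.009282 ⇒ k = 0.0768/(0.009282·5.82) = 1.42 W/m·K

k = 1.42 W/m·K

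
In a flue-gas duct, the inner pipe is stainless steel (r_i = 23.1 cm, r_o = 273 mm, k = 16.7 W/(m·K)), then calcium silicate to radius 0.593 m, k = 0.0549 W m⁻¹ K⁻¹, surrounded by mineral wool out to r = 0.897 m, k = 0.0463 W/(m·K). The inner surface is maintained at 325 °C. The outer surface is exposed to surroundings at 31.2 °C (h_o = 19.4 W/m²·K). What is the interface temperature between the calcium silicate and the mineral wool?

Resistance network (inner→outer):
  R'_stainless steel = ln(0.273/0.231)/(2πk) = 0.1671/(2π·16.7) = 0.001592 m·K/W
  R'_calcium silicate = ln(0.593/0.273)/(2πk) = 0.7757/(2π·0.0549) = 2.249 m·K/W
  R'_mineral wool = ln(0.897/0.593)/(2πk) = 0.4139/(2π·0.0463) = 1.423 m·K/W
  R'_conv,out = 1/(2πr h) = 1/(2π·0.897·19.4) = 0.009146 m·K/W
ΣR = 0.001592 + 2.249 + 1.423 + 0.009146 = 3.683 m·K/W
Q' = ΔT/ΣR = (325 °C − 31.2 °C)/3.683 = 79.77 W/m
From the inner boundary to the calcium silicate/mineral wool interface, ΣR_partial = 2.251 m·K/W.
T_interface = T_in − Q'·ΣR_partial = 325 °C − (79.77)(2.251) = 145 °C

T = 145 °C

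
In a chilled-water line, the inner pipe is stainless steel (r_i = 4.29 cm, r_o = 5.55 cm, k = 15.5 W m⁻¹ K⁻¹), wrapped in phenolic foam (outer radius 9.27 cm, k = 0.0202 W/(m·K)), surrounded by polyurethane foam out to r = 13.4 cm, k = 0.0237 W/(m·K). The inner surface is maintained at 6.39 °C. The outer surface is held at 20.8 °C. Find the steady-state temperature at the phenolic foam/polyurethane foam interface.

Series thermal resistances, inner to outer:
  R'_stainless steel = ln(0.0555/0.0429)/(2πk) = 0.2575/(2π·15.5) = 0.002644 m·K/W
  R'_phenolic foam = ln(0.0927/0.0555)/(2πk) = 0.5130/(2π·0.0202) = 4.042 m·K/W
  R'_polyurethane foam = ln(0.134/0.0927)/(2πk) = 0.3685/(2π·0.0237) = 2.474 m·K/W
ΣR = 0.002644 + 4.042 + 2.474 = 6.519 m·K/W
Q' = ΔT/ΣR = (6.39 °C − 20.8 °C)/6.519 = -2.210 W/m
From the inner boundary to the phenolic foam/polyurethane foam interface, ΣR_partial = 4.045 m·K/W.
T_interface = T_in − Q'·ΣR_partial = 6.39 °C − (-2.210)(4.045) = 15.3 °C

T = 15.3 °C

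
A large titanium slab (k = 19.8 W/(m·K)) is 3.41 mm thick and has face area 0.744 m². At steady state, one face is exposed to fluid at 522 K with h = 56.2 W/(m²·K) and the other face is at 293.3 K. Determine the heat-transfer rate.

Resistance network (inner→outer):
  R_conv,in = 1/(hA) = 1/(56.2·0.744) = 0.02392 K/W
  R_titanium = L/(kA) = 0.00341/(19.8·0.744) = 2.315×10^-4 K/W
ΣR = 0.02392 + 2.315×10^-4 = 0.02415 K/W
Q = ΔT/ΣR = (522 K − 293.3 K)/0.02415 = 9470 W

Q = 9.47 kW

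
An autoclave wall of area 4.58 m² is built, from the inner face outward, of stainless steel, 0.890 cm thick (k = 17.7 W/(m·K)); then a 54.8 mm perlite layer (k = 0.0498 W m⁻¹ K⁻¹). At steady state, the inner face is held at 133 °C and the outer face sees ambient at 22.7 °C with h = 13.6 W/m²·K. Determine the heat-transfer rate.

Treat each layer as a resistance in series:
  R_stainless steel = L/(kA) = 0.00890/(17.7·4.58) = 1.098×10^-4 K/W
  R_perlite = L/(kA) = 0.0548/(0.0498·4.58) = 0.2403 K/W
  R_conv,out = 1/(hA) = 1/(13.6·4.58) = 0.01605 K/W
ΣR = 1.098×10^-4 + 0.2403 + 0.01605 = 0.2565 K/W
Q = ΔT/ΣR = (133 °C − 22.7 °C)/0.2565 = 430 W

Q = 430 W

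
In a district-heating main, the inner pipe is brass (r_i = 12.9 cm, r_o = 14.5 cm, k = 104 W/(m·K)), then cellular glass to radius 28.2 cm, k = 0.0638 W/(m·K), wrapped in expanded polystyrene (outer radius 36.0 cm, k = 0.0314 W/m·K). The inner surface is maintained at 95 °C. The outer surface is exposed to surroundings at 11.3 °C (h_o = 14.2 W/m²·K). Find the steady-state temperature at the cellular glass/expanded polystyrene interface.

Resistance network (inner→outer):
  R'_brass = ln(0.145/0.129)/(2πk) = 0.1169/(2π·104) = 1.789×10^-4 m·K/W
  R'_cellular glass = ln(0.282/0.145)/(2πk) = 0.6652/(2π·0.0638) = 1.659 m·K/W
  R'_expanded polystyrene = ln(0.360/0.282)/(2πk) = 0.2442/(2π·0.0314) = 1.238 m·K/W
  R'_conv,out = 1/(2πr h) = 1/(2π·0.360·14.2) = 0.03113 m·K/W
ΣR = 1.789×10^-4 + 1.659 + 1.238 + 0.03113 = 2.928 m·K/W
Q' = ΔT/ΣR = (95 °C − 11.3 °C)/2.928 = 28.59 W/m
From the inner boundary to the cellular glass/expanded polystyrene interface, ΣR_partial = 1.659 m·K/W.
T_interface = T_in − Q'·ΣR_partial = 95 °C − (28.59)(1.659) = 47.6 °C

T = 47.6 °C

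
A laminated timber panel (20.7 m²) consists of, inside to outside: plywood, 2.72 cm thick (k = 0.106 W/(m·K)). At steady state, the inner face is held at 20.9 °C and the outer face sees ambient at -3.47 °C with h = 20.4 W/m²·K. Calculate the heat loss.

Q = 1650 W

Treat each layer as a resistance in series:
  R_plywood = L/(kA) = 0.0272/(0.106·20.7) = 0.01240 K/W
  R_conv,out = 1/(hA) = 1/(20.4·20.7) = 0.002368 K/W
ΣR = 0.01240 + 0.002368 = 0.01477 K/W
Q = ΔT/ΣR = (20.9 °C − -3.47 °C)/0.01477 = 1650 W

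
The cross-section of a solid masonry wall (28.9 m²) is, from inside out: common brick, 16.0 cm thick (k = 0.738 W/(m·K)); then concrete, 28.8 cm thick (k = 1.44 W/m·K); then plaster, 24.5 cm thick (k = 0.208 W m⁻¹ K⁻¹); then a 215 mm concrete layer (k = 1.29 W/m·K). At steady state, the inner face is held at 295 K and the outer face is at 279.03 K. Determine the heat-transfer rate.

Resistance network (inner→outer):
  R_common brick = L/(kA) = 0.160/(0.738·28.9) = 0.007502 K/W
  R_concrete = L/(kA) = 0.288/(1.44·28.9) = 0.006920 K/W
  R_plaster = L/(kA) = 0.245/(0.208·28.9) = 0.04076 K/W
  R_concrete = L/(kA) = 0.215/(1.29·28.9) = 0.005767 K/W
ΣR = 0.007502 + 0.006920 + 0.04076 + 0.005767 = 0.06095 K/W
Q = ΔT/ΣR = (295 K − 279.03 K)/0.06095 = 262 W

Q = 262 W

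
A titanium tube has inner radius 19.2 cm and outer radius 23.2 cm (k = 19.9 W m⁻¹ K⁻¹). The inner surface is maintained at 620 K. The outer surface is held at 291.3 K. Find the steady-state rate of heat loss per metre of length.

Q' = 2.17×10^5 W/m

Q' = 2πk·ΔT/ln(r₂/r₁) = 2π × 19.9 × 328.7 / ln(0.232/0.192) = 2.17×10^5 W/m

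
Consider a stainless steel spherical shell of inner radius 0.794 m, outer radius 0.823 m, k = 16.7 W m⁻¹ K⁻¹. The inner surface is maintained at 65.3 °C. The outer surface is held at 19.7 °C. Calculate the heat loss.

Q = 4πk·ΔT/(1/r₁ − 1/r₂) = 4π × 16.7 × 45.6 / (1/0.794 − 1/0.823) = 2.16×10^5 W

Q = 2.16×10^5 W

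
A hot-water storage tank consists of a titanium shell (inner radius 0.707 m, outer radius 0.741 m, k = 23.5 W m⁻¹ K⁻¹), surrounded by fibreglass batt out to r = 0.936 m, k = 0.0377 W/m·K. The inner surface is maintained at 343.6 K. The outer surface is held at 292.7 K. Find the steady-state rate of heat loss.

Q = 85.7 W

Treat each layer as a resistance in series:
  R_titanium = (1/0.707 − 1/0.741)/(4πk) = 0.06490/(4π·23.5) = 2.198×10^-4 K/W
  R_fibreglass batt = (1/0.741 − 1/0.936)/(4πk) = 0.2812/(4π·0.0377) = 0.5935 K/W
ΣR = 2.198×10^-4 + 0.5935 = 0.5937 K/W
Q = ΔT/ΣR = (343.6 K − 292.7 K)/0.5937 = 85.7 W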